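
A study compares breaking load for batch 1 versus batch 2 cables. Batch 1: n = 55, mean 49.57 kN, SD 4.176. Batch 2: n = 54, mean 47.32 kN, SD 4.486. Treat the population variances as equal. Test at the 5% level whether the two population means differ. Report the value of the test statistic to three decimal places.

Let group 1 = batch 1, group 2 = batch 2. H0: μ_1 = μ_2; H1: μ_1 ≠ μ_2 (two-sample pooled-variance t-test, two-sided).
s_p² = [(55−1)·4.176² + (54−1)·4.486²]/(55+54−2) = 18.769
t = (49.57 − 47.32)/√[18.769·(1/55 + 1/54)] = 2.711
df = n₁ + n₂ − 2 = 107
Two-sided p-value ≈ 0.008
Since p ≈ 0.008 < α = 0.05, reject H0; the data support H1.

2.711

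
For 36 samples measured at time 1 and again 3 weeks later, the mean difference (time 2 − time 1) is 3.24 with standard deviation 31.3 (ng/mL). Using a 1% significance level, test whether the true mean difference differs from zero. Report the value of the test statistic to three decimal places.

H0: μ_d = 0; H1: μ_d ≠ 0 (paired t-test on the differences, two-sided).
t = d̄/(s_d/√n) = 3.24/(31.3/√36) = 0.621
df = n − 1 = 35
Two-sided p-value ≈ 0.5386
Since p ≈ 0.5386 > α = 0.01, fail to reject H0; the evidence is not statistically significant.

0.621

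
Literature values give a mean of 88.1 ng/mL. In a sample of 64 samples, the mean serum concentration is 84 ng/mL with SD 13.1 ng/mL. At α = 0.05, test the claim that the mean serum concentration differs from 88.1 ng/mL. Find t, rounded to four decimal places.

H0: μ = 88.1; H1: μ ≠ 88.1 (one-sample t-test, two-sided).
t = (x̄ − μ₀)/(s/√n) = (84 − 88.1)/(13.1/√64) = -2.5038
df = n − 1 = 63
Two-sided p-value ≈ 0.0149
Since p ≈ 0.0149 < α = 0.05, reject H0; the evidence is statistically significant.

-2.5038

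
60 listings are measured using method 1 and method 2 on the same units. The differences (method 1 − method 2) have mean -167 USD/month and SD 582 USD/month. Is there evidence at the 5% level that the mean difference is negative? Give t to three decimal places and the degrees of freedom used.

t = -2.223, df = 59

H0: μ_d = 0; H1: μ_d < 0 (paired t-test on the differences, left-tailed).
t = d̄/(s_d/√n) = -167/(582/√60) = -2.223
df = n − 1 = 59
p-value = P(T ≤ -2.223) ≈ 0.015
Since p ≈ 0.015 < α = 0.05, reject H0; the data support H1.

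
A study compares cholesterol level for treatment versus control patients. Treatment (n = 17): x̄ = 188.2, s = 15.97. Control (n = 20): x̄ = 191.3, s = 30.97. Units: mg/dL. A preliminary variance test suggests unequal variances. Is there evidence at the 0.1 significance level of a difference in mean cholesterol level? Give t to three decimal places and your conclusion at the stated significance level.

Let group 1 = treatment, group 2 = control. H0: μ_1 = μ_2; H1: μ_1 ≠ μ_2 (Welch's two-sample t-test, two-sided).
t = (x̄_1 − x̄_2)/√(s_1²/n_1 + s_2²/n_2) = (188.2 − 191.3)/√(15.97²/17 + 30.97²/20) = -0.391
Welch–Satterthwaite df ≈ 29.34
Two-sided p-value ≈ 0.699
Since p ≈ 0.699 > α = 0.1, fail to reject H0; the evidence is not statistically significant.

t = -0.391; fail to reject H0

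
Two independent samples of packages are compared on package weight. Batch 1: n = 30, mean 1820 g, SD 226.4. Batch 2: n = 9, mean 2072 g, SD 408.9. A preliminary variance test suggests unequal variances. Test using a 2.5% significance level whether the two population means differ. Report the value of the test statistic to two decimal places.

-1.77

Let group 1 = batch 1, group 2 = batch 2. H0: μ_1 = μ_2; H1: μ_1 ≠ μ_2 (Welch's two-sample t-test, two-sided).
t = (x̄_1 − x̄_2)/√(s_1²/n_1 + s_2²/n_2) = (1820 − 2072)/√(226.4²/30 + 408.9²/9) = -1.77
Welch–Satterthwaite df ≈ 9.52
Two-sided p-value ≈ 0.109
Since p ≈ 0.109 > α = 0.025, fail to reject H0; the data do not provide sufficient evidence against H0.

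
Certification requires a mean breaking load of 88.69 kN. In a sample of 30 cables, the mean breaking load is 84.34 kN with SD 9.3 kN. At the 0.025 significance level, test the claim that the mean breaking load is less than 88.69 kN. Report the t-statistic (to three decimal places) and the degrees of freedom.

H0: μ = 88.69; H1: μ < 88.69 (one-sample t-test, left-tailed).
t = (x̄ − μ₀)/(s/√n) = (84.34 − 88.69)/(9.3/√30) = -2.562
df = n − 1 = 29
p-value = P(T ≤ -2.562) ≈ 0.0079
Since p ≈ 0.0079 < α = 0.025, reject H0; the data support H1.

t = -2.562, df = 29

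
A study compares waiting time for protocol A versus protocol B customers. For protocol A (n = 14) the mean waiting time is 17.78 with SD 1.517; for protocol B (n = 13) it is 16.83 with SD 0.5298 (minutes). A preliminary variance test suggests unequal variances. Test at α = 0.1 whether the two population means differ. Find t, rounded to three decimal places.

2.203

Let group 1 = protocol A, group 2 = protocol B. H0: μ_1 = μ_2; H1: μ_1 ≠ μ_2 (Welch's two-sample t-test, two-sided).
t = (x̄_1 − x̄_2)/√(s_1²/n_1 + s_2²/n_2) = (17.78 − 16.83)/√(1.517²/14 + 0.5298²/13) = 2.203
Welch–Satterthwaite df ≈ 16.33
Two-sided p-value ≈ 0.042
Since p ≈ 0.042 < α = 0.1, reject H0; the evidence is statistically significant.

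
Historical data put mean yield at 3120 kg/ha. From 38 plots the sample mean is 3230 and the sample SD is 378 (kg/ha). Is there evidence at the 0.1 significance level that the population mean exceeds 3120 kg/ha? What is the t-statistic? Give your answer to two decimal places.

H0: μ = 3120; H1: μ > 3120 (one-sample t-test, right-tailed).
t = (x̄ − μ₀)/(s/√n) = (3230 − 3120)/(378/√38) = 1.79
df = n − 1 = 37
p-value = P(T ≥ 1.79) ≈ 0.041
Since p ≈ 0.041 < α = 0.1, reject H0; the data support H1.

1.79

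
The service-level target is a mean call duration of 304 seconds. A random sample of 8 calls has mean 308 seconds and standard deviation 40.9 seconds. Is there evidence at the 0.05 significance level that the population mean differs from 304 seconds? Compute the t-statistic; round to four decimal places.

0.2766

H0: μ = 304; H1: μ ≠ 304 (one-sample t-test, two-sided).
t = (x̄ − μ₀)/(s/√n) = (308 − 304)/(40.9/√8) = 0.2766
df = n − 1 = 7
Two-sided p-value ≈ 0.790
Since p ≈ 0.790 > α = 0.05, fail to reject H0; the evidence is not statistically significant.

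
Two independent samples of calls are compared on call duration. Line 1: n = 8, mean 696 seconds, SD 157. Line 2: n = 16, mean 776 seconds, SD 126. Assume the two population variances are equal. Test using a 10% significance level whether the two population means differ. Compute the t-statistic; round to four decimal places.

-1.3522

Let group 1 = line 1, group 2 = line 2. H0: μ_1 = μ_2; H1: μ_1 ≠ μ_2 (two-sample pooled-variance t-test, two-sided).
s_p² = [(8−1)·157² + (16−1)·126²]/(8+16−2) = 18667.4
t = (696 − 776)/√[18667.4·(1/8 + 1/16)] = -1.3522
df = n₁ + n₂ − 2 = 22
Two-sided p-value ≈ 0.190
Since p ≈ 0.190 > α = 0.1, fail to reject H0; the data do not provide sufficient evidence against H0.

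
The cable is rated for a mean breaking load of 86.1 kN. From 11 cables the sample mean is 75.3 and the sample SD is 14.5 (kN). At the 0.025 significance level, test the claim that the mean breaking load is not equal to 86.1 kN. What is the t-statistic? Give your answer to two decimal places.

-2.47

H0: μ = 86.1; H1: μ ≠ 86.1 (one-sample t-test, two-sided).
t = (x̄ − μ₀)/(s/√n) = (75.3 − 86.1)/(14.5/√11) = -2.47
df = n − 1 = 10
Two-sided p-value ≈ 0.033
Since p ≈ 0.033 > α = 0.025, fail to reject H0; the data do not provide sufficient evidence against H0.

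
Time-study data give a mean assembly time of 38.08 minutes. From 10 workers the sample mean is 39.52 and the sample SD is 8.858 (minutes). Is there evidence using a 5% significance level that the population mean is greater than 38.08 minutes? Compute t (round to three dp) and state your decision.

H0: μ = 38.08; H1: μ > 38.08 (one-sample t-test, right-tailed).
t = (x̄ − μ₀)/(s/√n) = (39.52 − 38.08)/(8.858/√10) = 0.514
df = n − 1 = 9
p-value = P(T ≥ 0.514) ≈ 0.310
Since p ≈ 0.310 > α = 0.05, fail to reject H0; the evidence is not statistically significant.

t = 0.514; fail to reject H0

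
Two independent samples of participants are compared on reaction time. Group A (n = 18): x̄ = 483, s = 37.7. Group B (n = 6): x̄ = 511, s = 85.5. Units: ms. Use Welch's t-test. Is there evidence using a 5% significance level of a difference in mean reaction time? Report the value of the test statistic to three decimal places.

-0.777

Let group 1 = group A, group 2 = group B. H0: μ_1 = μ_2; H1: μ_1 ≠ μ_2 (Welch's two-sample t-test, two-sided).
t = (x̄_1 − x̄_2)/√(s_1²/n_1 + s_2²/n_2) = (483 − 511)/√(37.7²/18 + 85.5²/6) = -0.777
Welch–Satterthwaite df ≈ 5.66
Two-sided p-value ≈ 0.4682
Since p ≈ 0.4682 > α = 0.05, fail to reject H0; the data do not provide sufficient evidence against H0.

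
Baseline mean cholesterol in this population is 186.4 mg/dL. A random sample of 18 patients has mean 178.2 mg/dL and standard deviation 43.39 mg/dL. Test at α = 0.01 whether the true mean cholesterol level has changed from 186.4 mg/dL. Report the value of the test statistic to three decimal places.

-0.802

H0: μ = 186.4; H1: μ ≠ 186.4 (one-sample t-test, two-sided).
t = (x̄ − μ₀)/(s/√n) = (178.2 − 186.4)/(43.39/√18) = -0.802
df = n − 1 = 17
Two-sided p-value ≈ 0.434
Since p ≈ 0.434 > α = 0.01, fail to reject H0; the evidence is not statistically significant.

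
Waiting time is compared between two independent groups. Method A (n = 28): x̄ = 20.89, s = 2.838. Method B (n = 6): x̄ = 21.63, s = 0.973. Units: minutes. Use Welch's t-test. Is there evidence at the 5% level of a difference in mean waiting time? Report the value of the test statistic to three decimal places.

-1.109

Let group 1 = method A, group 2 = method B. H0: μ_1 = μ_2; H1: μ_1 ≠ μ_2 (Welch's two-sample t-test, two-sided).
t = (x̄_1 − x̄_2)/√(s_1²/n_1 + s_2²/n_2) = (20.89 − 21.63)/√(2.838²/28 + 0.973²/6) = -1.109
Welch–Satterthwaite df ≈ 24.67
Two-sided p-value ≈ 0.278
Since p ≈ 0.278 > α = 0.05, fail to reject H0; the evidence is not statistically significant.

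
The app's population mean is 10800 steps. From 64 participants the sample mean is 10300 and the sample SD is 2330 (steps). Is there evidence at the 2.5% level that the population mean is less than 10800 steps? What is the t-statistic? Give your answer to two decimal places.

-1.72

H0: μ = 10800; H1: μ < 10800 (one-sample t-test, left-tailed).
t = (x̄ − μ₀)/(s/√n) = (10300 − 10800)/(2330/√64) = -1.72
df = n − 1 = 63
p-value = P(T ≤ -1.72) ≈ 0.045
Since p ≈ 0.045 > α = 0.025, fail to reject H0; the data do not provide sufficient evidence against H0.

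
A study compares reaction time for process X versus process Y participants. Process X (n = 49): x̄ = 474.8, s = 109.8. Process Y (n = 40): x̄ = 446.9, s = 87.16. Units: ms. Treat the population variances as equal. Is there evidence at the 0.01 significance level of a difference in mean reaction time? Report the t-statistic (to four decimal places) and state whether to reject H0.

t = 1.3056; fail to reject H0

Let group 1 = process X, group 2 = process Y. H0: μ_1 = μ_2; H1: μ_1 ≠ μ_2 (two-sample pooled-variance t-test, two-sided).
s_p² = [(49−1)·109.8² + (40−1)·87.16²]/(49+40−2) = 10057.1
t = (474.8 − 446.9)/√[10057.1·(1/49 + 1/40)] = 1.3056
df = n₁ + n₂ − 2 = 87
Two-sided p-value ≈ 0.195
Since p ≈ 0.195 > α = 0.01, fail to reject H0; the evidence is not statistically significant.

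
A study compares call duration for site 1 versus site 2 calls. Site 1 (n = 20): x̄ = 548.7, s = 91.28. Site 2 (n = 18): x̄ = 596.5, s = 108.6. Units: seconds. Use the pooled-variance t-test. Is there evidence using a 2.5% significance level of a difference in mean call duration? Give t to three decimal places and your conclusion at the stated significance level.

Let group 1 = site 1, group 2 = site 2. H0: μ_1 = μ_2; H1: μ_1 ≠ μ_2 (two-sample pooled-variance t-test, two-sided).
s_p² = [(20−1)·91.28² + (18−1)·108.6²]/(20+18−2) = 9966.83
t = (548.7 − 596.5)/√[9966.83·(1/20 + 1/18)] = -1.474
df = n₁ + n₂ − 2 = 36
Two-sided p-value ≈ 0.149
Since p ≈ 0.149 > α = 0.025, fail to reject H0; the data do not provide sufficient evidence against H0.

t = -1.474; fail to reject H0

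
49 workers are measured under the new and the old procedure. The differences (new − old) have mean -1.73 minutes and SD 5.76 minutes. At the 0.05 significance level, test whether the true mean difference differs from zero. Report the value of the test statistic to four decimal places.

H0: μ_d = 0; H1: μ_d ≠ 0 (paired t-test on the differences, two-sided).
t = d̄/(s_d/√n) = -1.73/(5.76/√49) = -2.1024
df = n − 1 = 48
Two-sided p-value ≈ 0.0408
Since p ≈ 0.0408 < α = 0.05, reject H0; the data support H1.

-2.1024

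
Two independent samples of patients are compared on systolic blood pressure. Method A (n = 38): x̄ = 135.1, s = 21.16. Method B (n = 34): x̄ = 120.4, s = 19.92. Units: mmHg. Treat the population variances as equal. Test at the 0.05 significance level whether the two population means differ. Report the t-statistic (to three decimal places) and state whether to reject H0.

t = 3.025; reject H0

Let group 1 = method A, group 2 = method B. H0: μ_1 = μ_2; H1: μ_1 ≠ μ_2 (two-sample pooled-variance t-test, two-sided).
s_p² = [(38−1)·21.16² + (34−1)·19.92²]/(38+34−2) = 423.731
t = (135.1 − 120.4)/√[423.731·(1/38 + 1/34)] = 3.025
df = n₁ + n₂ − 2 = 70
Two-sided p-value ≈ 0.0035
Since p ≈ 0.0035 < α = 0.05, reject H0; the evidence is statistically significant.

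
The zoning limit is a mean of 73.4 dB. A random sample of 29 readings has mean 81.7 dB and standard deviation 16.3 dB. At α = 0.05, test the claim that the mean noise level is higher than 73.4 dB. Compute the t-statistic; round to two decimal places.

H0: μ = 73.4; H1: μ > 73.4 (one-sample t-test, right-tailed).
t = (x̄ − μ₀)/(s/√n) = (81.7 − 73.4)/(16.3/√29) = 2.74
df = n − 1 = 28
p-value = P(T ≥ 2.74) ≈ 0.0053
Since p ≈ 0.0053 < α = 0.05, reject H0; the data support H1.

2.74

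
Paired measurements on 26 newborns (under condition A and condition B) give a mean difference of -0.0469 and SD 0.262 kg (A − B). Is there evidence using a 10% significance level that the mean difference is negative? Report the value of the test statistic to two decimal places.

-0.91

H0: μ_d = 0; H1: μ_d < 0 (paired t-test on the differences, left-tailed).
t = d̄/(s_d/√n) = -0.0469/(0.262/√26) = -0.91
df = n − 1 = 25
p-value = P(T ≤ -0.91) ≈ 0.1850
Since p ≈ 0.1850 > α = 0.1, fail to reject H0; the evidence is not statistically significant.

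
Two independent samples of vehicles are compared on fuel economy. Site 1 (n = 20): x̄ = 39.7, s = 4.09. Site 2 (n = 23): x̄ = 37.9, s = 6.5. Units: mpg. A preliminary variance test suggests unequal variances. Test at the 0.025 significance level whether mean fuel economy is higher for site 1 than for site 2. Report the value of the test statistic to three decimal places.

1.101

Let group 1 = site 1, group 2 = site 2. H0: μ_1 = μ_2; H1: μ_1 > μ_2 (Welch's two-sample t-test, right-tailed).
t = (x̄_1 − x̄_2)/√(s_1²/n_1 + s_2²/n_2) = (39.7 − 37.9)/√(4.09²/20 + 6.5²/23) = 1.101
Welch–Satterthwaite df ≈ 37.58
p-value = P(T ≥ 1.101) ≈ 0.1390
Since p ≈ 0.1390 > α = 0.025, fail to reject H0; the data do not provide sufficient evidence against H0.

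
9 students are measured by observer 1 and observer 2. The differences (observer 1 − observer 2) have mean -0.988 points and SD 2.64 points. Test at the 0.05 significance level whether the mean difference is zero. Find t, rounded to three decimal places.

H0: μ_d = 0; H1: μ_d ≠ 0 (paired t-test on the differences, two-sided).
t = d̄/(s_d/√n) = -0.988/(2.64/√9) = -1.123
df = n − 1 = 8
Two-sided p-value ≈ 0.2941
Since p ≈ 0.2941 > α = 0.05, fail to reject H0; the data do not provide sufficient evidence against H0.

-1.123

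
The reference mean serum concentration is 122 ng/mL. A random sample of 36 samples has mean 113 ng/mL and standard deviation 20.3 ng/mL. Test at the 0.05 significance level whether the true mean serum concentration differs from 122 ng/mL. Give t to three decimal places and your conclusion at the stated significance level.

H0: μ = 122; H1: μ ≠ 122 (one-sample t-test, two-sided).
t = (x̄ − μ₀)/(s/√n) = (113 − 122)/(20.3/√36) = -2.660
df = n − 1 = 35
Two-sided p-value ≈ 0.012
Since p ≈ 0.012 < α = 0.05, reject H0; the data support H1.

t = -2.660; reject H0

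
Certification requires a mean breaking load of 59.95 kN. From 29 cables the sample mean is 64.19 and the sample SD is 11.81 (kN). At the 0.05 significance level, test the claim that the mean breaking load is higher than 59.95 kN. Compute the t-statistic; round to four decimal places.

H0: μ = 59.95; H1: μ > 59.95 (one-sample t-test, right-tailed).
t = (x̄ − μ₀)/(s/√n) = (64.19 − 59.95)/(11.81/√29) = 1.9334
df = n − 1 = 28
p-value = P(T ≥ 1.9334) ≈ 0.0317
Since p ≈ 0.0317 < α = 0.05, reject H0; the data support H1.

1.9334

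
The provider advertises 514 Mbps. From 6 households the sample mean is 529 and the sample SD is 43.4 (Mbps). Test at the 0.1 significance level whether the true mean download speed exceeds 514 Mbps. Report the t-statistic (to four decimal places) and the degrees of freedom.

t = 0.8466, df = 5

H0: μ = 514; H1: μ > 514 (one-sample t-test, right-tailed).
t = (x̄ − μ₀)/(s/√n) = (529 − 514)/(43.4/√6) = 0.8466
df = n − 1 = 5
p-value = P(T ≥ 0.8466) ≈ 0.218
Since p ≈ 0.218 > α = 0.1, fail to reject H0; the data do not provide sufficient evidence against H0.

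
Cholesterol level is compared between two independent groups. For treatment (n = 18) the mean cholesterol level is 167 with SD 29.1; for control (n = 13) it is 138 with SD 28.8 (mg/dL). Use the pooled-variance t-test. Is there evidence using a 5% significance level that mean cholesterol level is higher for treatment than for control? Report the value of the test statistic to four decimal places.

Let group 1 = treatment, group 2 = control. H0: μ_1 = μ_2; H1: μ_1 > μ_2 (two-sample pooled-variance t-test, right-tailed).
s_p² = [(18−1)·29.1² + (13−1)·28.8²]/(18+13−2) = 839.622
t = (167 − 138)/√[839.622·(1/18 + 1/13)] = 2.7497
df = n₁ + n₂ − 2 = 29
p-value = P(T ≥ 2.7497) ≈ 0.005
Since p ≈ 0.005 < α = 0.05, reject H0; the evidence is statistically significant.

2.7497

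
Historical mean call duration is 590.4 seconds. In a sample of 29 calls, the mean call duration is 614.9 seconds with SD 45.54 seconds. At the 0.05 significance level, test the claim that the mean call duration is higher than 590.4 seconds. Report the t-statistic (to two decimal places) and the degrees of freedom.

H0: μ = 590.4; H1: μ > 590.4 (one-sample t-test, right-tailed).
t = (x̄ − μ₀)/(s/√n) = (614.9 − 590.4)/(45.54/√29) = 2.90
df = n − 1 = 28
p-value = P(T ≥ 2.90) ≈ 0.004
Since p ≈ 0.004 < α = 0.05, reject H0; the data support H1.

t = 2.90, df = 28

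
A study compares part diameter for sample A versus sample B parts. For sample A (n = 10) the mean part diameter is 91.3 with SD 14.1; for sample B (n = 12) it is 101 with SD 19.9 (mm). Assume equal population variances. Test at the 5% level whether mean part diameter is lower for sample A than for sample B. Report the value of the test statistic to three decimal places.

Let group 1 = sample A, group 2 = sample B. H0: μ_1 = μ_2; H1: μ_1 < μ_2 (two-sample pooled-variance t-test, left-tailed).
s_p² = [(10−1)·14.1² + (12−1)·19.9²]/(10+12−2) = 307.27
t = (91.3 − 101)/√[307.27·(1/10 + 1/12)] = -1.292
df = n₁ + n₂ − 2 = 20
p-value = P(T ≤ -1.292) ≈ 0.1055
Since p ≈ 0.1055 > α = 0.05, fail to reject H0; the data do not provide sufficient evidence against H0.

-1.292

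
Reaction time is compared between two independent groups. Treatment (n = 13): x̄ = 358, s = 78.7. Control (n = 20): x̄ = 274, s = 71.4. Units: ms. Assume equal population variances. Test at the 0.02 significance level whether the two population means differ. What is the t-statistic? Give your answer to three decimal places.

Let group 1 = treatment, group 2 = control. H0: μ_1 = μ_2; H1: μ_1 ≠ μ_2 (two-sample pooled-variance t-test, two-sided).
s_p² = [(13−1)·78.7² + (20−1)·71.4²]/(13+20−2) = 5522.11
t = (358 − 274)/√[5522.11·(1/13 + 1/20)] = 3.173
df = n₁ + n₂ − 2 = 31
Two-sided p-value ≈ 0.003
Since p ≈ 0.003 < α = 0.02, reject H0; the data support H1.

3.173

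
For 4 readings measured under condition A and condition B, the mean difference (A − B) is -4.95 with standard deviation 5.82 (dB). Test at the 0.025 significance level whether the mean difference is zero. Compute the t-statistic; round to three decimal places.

-1.701

H0: μ_d = 0; H1: μ_d ≠ 0 (paired t-test on the differences, two-sided).
t = d̄/(s_d/√n) = -4.95/(5.82/√4) = -1.701
df = n − 1 = 3
Two-sided p-value ≈ 0.1875
Since p ≈ 0.1875 > α = 0.025, fail to reject H0; the data do not provide sufficient evidence against H0.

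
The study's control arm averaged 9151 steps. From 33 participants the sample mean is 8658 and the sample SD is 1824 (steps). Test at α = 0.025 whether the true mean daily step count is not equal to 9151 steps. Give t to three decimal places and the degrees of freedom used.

H0: μ = 9151; H1: μ ≠ 9151 (one-sample t-test, two-sided).
t = (x̄ − μ₀)/(s/√n) = (8658 − 9151)/(1824/√33) = -1.553
df = n − 1 = 32
Two-sided p-value ≈ 0.1303
Since p ≈ 0.1303 > α = 0.025, fail to reject H0; the data do not provide sufficient evidence against H0.

t = -1.553, df = 32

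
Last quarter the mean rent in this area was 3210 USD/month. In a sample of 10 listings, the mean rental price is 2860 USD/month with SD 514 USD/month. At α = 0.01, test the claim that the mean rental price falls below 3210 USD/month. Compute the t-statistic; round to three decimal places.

H0: μ = 3210; H1: μ < 3210 (one-sample t-test, left-tailed).
t = (x̄ − μ₀)/(s/√n) = (2860 − 3210)/(514/√10) = -2.153
df = n − 1 = 9
p-value = P(T ≤ -2.153) ≈ 0.0299
Since p ≈ 0.0299 > α = 0.01, fail to reject H0; the evidence is not statistically significant.

-2.153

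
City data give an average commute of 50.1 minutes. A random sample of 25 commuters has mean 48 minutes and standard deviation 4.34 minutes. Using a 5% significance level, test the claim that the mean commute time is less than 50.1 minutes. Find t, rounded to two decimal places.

H0: μ = 50.1; H1: μ < 50.1 (one-sample t-test, left-tailed).
t = (x̄ − μ₀)/(s/√n) = (48 − 50.1)/(4.34/√25) = -2.42
df = n − 1 = 24
p-value = P(T ≤ -2.42) ≈ 0.012
Since p ≈ 0.012 < α = 0.05, reject H0; the data support H1.

-2.42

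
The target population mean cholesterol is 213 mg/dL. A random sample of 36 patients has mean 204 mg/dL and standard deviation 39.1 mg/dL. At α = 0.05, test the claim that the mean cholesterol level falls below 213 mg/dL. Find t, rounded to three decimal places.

H0: μ = 213; H1: μ < 213 (one-sample t-test, left-tailed).
t = (x̄ − μ₀)/(s/√n) = (204 − 213)/(39.1/√36) = -1.381
df = n − 1 = 35
p-value = P(T ≤ -1.381) ≈ 0.088
Since p ≈ 0.088 > α = 0.05, fail to reject H0; the data do not provide sufficient evidence against H0.

-1.381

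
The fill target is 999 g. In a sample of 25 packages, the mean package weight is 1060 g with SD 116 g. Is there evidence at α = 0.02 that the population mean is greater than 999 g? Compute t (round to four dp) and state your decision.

H0: μ = 999; H1: μ > 999 (one-sample t-test, right-tailed).
t = (x̄ − μ₀)/(s/√n) = (1060 − 999)/(116/√25) = 2.6293
df = n − 1 = 24
p-value = P(T ≥ 2.6293) ≈ 0.007
Since p ≈ 0.007 < α = 0.02, reject H0; the evidence is statistically significant.

t = 2.6293; reject H0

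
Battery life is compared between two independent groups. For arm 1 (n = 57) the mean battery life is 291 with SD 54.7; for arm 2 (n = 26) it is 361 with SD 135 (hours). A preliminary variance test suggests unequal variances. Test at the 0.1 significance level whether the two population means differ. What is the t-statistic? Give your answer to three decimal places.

Let group 1 = arm 1, group 2 = arm 2. H0: μ_1 = μ_2; H1: μ_1 ≠ μ_2 (Welch's two-sample t-test, two-sided).
t = (x̄_1 − x̄_2)/√(s_1²/n_1 + s_2²/n_2) = (291 − 361)/√(54.7²/57 + 135²/26) = -2.550
Welch–Satterthwaite df ≈ 28.81
Two-sided p-value ≈ 0.016
Since p ≈ 0.016 < α = 0.1, reject H0; the data support H1.

-2.550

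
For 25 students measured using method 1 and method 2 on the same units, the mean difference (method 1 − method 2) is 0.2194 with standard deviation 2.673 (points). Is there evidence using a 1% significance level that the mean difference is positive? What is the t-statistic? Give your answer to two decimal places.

0.41

H0: μ_d = 0; H1: μ_d > 0 (paired t-test on the differences, right-tailed).
t = d̄/(s_d/√n) = 0.2194/(2.673/√25) = 0.41
df = n − 1 = 24
p-value = P(T ≥ 0.41) ≈ 0.3426
Since p ≈ 0.3426 > α = 0.01, fail to reject H0; the evidence is not statistically significant.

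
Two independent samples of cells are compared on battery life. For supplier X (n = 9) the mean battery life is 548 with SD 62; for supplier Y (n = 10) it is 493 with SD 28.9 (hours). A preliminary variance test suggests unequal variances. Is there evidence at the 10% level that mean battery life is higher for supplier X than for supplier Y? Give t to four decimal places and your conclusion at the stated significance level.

Let group 1 = supplier X, group 2 = supplier Y. H0: μ_1 = μ_2; H1: μ_1 > μ_2 (Welch's two-sample t-test, right-tailed).
t = (x̄_1 − x̄_2)/√(s_1²/n_1 + s_2²/n_2) = (548 − 493)/√(62²/9 + 28.9²/10) = 2.4339
Welch–Satterthwaite df ≈ 11.06
p-value = P(T ≥ 2.4339) ≈ 0.0165
Since p ≈ 0.0165 < α = 0.1, reject H0; the data support H1.

t = 2.4339; reject H0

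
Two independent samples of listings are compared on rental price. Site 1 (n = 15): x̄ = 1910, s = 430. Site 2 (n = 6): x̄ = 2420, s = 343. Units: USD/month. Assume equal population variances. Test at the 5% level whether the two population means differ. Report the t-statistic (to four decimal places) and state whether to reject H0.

Let group 1 = site 1, group 2 = site 2. H0: μ_1 = μ_2; H1: μ_1 ≠ μ_2 (two-sample pooled-variance t-test, two-sided).
s_p² = [(15−1)·430² + (6−1)·343²]/(15+6−2) = 167202
t = (1910 − 2420)/√[167202·(1/15 + 1/6)] = -2.5820
df = n₁ + n₂ − 2 = 19
Two-sided p-value ≈ 0.018
Since p ≈ 0.018 < α = 0.05, reject H0; the evidence is statistically significant.

t = -2.5820; reject H0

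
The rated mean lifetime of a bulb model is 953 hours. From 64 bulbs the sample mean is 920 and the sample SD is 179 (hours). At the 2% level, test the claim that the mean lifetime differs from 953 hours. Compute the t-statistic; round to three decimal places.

-1.475

H0: μ = 953; H1: μ ≠ 953 (one-sample t-test, two-sided).
t = (x̄ − μ₀)/(s/√n) = (920 − 953)/(179/√64) = -1.475
df = n − 1 = 63
Two-sided p-value ≈ 0.1452
Since p ≈ 0.1452 > α = 0.02, fail to reject H0; the data do not provide sufficient evidence against H0.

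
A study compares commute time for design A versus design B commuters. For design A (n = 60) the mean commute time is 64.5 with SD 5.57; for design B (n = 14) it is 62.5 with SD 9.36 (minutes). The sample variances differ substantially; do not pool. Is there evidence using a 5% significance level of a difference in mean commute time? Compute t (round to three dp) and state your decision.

Let group 1 = design A, group 2 = design B. H0: μ_1 = μ_2; H1: μ_1 ≠ μ_2 (Welch's two-sample t-test, two-sided).
t = (x̄_1 − x̄_2)/√(s_1²/n_1 + s_2²/n_2) = (64.5 − 62.5)/√(5.57²/60 + 9.36²/14) = 0.768
Welch–Satterthwaite df ≈ 15.21
Two-sided p-value ≈ 0.454
Since p ≈ 0.454 > α = 0.05, fail to reject H0; the data do not provide sufficient evidence against H0.

t = 0.768; fail to reject H0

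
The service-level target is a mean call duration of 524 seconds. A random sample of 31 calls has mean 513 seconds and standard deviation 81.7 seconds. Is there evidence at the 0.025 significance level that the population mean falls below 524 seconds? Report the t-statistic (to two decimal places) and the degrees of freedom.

t = -0.75, df = 30

H0: μ = 524; H1: μ < 524 (one-sample t-test, left-tailed).
t = (x̄ − μ₀)/(s/√n) = (513 − 524)/(81.7/√31) = -0.75
df = n − 1 = 30
p-value = P(T ≤ -0.75) ≈ 0.2297
Since p ≈ 0.2297 > α = 0.025, fail to reject H0; the data do not provide sufficient evidence against H0.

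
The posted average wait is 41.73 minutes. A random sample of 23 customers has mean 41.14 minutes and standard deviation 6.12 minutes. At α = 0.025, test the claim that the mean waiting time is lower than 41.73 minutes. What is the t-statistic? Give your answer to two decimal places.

H0: μ = 41.73; H1: μ < 41.73 (one-sample t-test, left-tailed).
t = (x̄ − μ₀)/(s/√n) = (41.14 − 41.73)/(6.12/√23) = -0.46
df = n − 1 = 22
p-value = P(T ≤ -0.46) ≈ 0.3242
Since p ≈ 0.3242 > α = 0.025, fail to reject H0; the evidence is not statistically significant.

-0.46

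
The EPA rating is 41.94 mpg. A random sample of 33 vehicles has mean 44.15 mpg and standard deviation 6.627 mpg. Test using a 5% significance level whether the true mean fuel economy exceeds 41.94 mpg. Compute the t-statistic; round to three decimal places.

H0: μ = 41.94; H1: μ > 41.94 (one-sample t-test, right-tailed).
t = (x̄ − μ₀)/(s/√n) = (44.15 − 41.94)/(6.627/√33) = 1.916
df = n − 1 = 32
p-value = P(T ≥ 1.916) ≈ 0.032
Since p ≈ 0.032 < α = 0.05, reject H0; the evidence is statistically significant.

1.916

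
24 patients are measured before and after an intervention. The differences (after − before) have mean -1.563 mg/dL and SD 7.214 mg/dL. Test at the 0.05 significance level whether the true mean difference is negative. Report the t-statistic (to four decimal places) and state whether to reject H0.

H0: μ_d = 0; H1: μ_d < 0 (paired t-test on the differences, left-tailed).
t = d̄/(s_d/√n) = -1.563/(7.214/√24) = -1.0614
df = n − 1 = 23
p-value = P(T ≤ -1.0614) ≈ 0.150
Since p ≈ 0.150 > α = 0.05, fail to reject H0; the evidence is not statistically significant.

t = -1.0614; fail to reject H0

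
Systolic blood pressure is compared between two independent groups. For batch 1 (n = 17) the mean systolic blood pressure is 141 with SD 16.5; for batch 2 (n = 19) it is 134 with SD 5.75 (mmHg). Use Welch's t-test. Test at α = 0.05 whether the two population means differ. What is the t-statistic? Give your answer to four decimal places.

Let group 1 = batch 1, group 2 = batch 2. H0: μ_1 = μ_2; H1: μ_1 ≠ μ_2 (Welch's two-sample t-test, two-sided).
t = (x̄_1 − x̄_2)/√(s_1²/n_1 + s_2²/n_2) = (141 − 134)/√(16.5²/17 + 5.75²/19) = 1.6613
Welch–Satterthwaite df ≈ 19.46
Two-sided p-value ≈ 0.1127
Since p ≈ 0.1127 > α = 0.05, fail to reject H0; the evidence is not statistically significant.

1.6613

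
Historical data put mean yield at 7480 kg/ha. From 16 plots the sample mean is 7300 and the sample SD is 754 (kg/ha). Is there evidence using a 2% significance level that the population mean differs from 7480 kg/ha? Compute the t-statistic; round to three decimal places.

-0.955

H0: μ = 7480; H1: μ ≠ 7480 (one-sample t-test, two-sided).
t = (x̄ − μ₀)/(s/√n) = (7300 − 7480)/(754/√16) = -0.955
df = n − 1 = 15
Two-sided p-value ≈ 0.3548
Since p ≈ 0.3548 > α = 0.02, fail to reject H0; the data do not provide sufficient evidence against H0.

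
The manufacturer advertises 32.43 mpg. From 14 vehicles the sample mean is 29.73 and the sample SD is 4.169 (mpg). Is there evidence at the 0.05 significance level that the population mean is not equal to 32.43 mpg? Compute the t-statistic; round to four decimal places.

-2.4232

H0: μ = 32.43; H1: μ ≠ 32.43 (one-sample t-test, two-sided).
t = (x̄ − μ₀)/(s/√n) = (29.73 − 32.43)/(4.169/√14) = -2.4232
df = n − 1 = 13
Two-sided p-value ≈ 0.031
Since p ≈ 0.031 < α = 0.05, reject H0; the data support H1.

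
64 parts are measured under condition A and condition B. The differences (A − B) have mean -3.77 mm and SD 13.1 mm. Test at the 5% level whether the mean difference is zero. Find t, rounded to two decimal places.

H0: μ_d = 0; H1: μ_d ≠ 0 (paired t-test on the differences, two-sided).
t = d̄/(s_d/√n) = -3.77/(13.1/√64) = -2.30
df = n − 1 = 63
Two-sided p-value ≈ 0.0246
Since p ≈ 0.0246 < α = 0.05, reject H0; the data support H1.

-2.30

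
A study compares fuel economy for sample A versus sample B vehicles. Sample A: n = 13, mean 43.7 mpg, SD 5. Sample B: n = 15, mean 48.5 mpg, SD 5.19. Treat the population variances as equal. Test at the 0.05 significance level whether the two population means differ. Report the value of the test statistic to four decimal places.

-2.4822

Let group 1 = sample A, group 2 = sample B. H0: μ_1 = μ_2; H1: μ_1 ≠ μ_2 (two-sample pooled-variance t-test, two-sided).
s_p² = [(13−1)·5² + (15−1)·5.19²]/(13+15−2) = 26.0425
t = (43.7 − 48.5)/√[26.0425·(1/13 + 1/15)] = -2.4822
df = n₁ + n₂ − 2 = 26
Two-sided p-value ≈ 0.0198
Since p ≈ 0.0198 < α = 0.05, reject H0; the evidence is statistically significant.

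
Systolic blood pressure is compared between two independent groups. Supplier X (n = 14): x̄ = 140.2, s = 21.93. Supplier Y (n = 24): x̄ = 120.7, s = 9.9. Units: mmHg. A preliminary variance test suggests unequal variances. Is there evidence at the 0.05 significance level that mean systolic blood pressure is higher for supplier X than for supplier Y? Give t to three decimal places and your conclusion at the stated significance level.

Let group 1 = supplier X, group 2 = supplier Y. H0: μ_1 = μ_2; H1: μ_1 > μ_2 (Welch's two-sample t-test, right-tailed).
t = (x̄_1 − x̄_2)/√(s_1²/n_1 + s_2²/n_2) = (140.2 − 120.7)/√(21.93²/14 + 9.9²/24) = 3.145
Welch–Satterthwaite df ≈ 16.15
p-value = P(T ≥ 3.145) ≈ 0.0031
Since p ≈ 0.0031 < α = 0.05, reject H0; the evidence is statistically significant.

t = 3.145; reject H0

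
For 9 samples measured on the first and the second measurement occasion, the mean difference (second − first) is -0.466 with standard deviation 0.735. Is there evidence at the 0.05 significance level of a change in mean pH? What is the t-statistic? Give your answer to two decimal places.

-1.90

H0: μ_d = 0; H1: μ_d ≠ 0 (paired t-test on the differences, two-sided).
t = d̄/(s_d/√n) = -0.466/(0.735/√9) = -1.90
df = n − 1 = 8
Two-sided p-value ≈ 0.094
Since p ≈ 0.094 > α = 0.05, fail to reject H0; the data do not provide sufficient evidence against H0.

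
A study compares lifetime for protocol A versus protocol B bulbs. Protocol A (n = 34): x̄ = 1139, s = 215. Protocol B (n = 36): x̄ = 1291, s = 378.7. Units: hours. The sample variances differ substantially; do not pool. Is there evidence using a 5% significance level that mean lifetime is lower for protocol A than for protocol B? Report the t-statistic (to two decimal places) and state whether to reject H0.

Let group 1 = protocol A, group 2 = protocol B. H0: μ_1 = μ_2; H1: μ_1 < μ_2 (Welch's two-sample t-test, left-tailed).
t = (x̄_1 − x̄_2)/√(s_1²/n_1 + s_2²/n_2) = (1139 − 1291)/√(215²/34 + 378.7²/36) = -2.08
Welch–Satterthwaite df ≈ 56.04
p-value = P(T ≤ -2.08) ≈ 0.021
Since p ≈ 0.021 < α = 0.05, reject H0; the evidence is statistically significant.

t = -2.08; reject H0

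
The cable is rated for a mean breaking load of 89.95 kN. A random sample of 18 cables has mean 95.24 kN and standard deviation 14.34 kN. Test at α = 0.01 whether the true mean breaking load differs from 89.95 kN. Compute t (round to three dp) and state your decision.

H0: μ = 89.95; H1: μ ≠ 89.95 (one-sample t-test, two-sided).
t = (x̄ − μ₀)/(s/√n) = (95.24 − 89.95)/(14.34/√18) = 1.565
df = n − 1 = 17
Two-sided p-value ≈ 0.136
Since p ≈ 0.136 > α = 0.01, fail to reject H0; the evidence is not statistically significant.

t = 1.565; fail to reject H0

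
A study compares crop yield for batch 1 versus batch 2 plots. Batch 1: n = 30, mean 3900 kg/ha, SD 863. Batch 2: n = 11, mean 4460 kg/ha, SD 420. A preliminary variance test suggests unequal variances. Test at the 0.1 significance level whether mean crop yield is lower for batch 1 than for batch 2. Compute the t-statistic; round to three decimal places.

Let group 1 = batch 1, group 2 = batch 2. H0: μ_1 = μ_2; H1: μ_1 < μ_2 (Welch's two-sample t-test, left-tailed).
t = (x̄_1 − x̄_2)/√(s_1²/n_1 + s_2²/n_2) = (3900 − 4460)/√(863²/30 + 420²/11) = -2.770
Welch–Satterthwaite df ≈ 35.55
p-value = P(T ≤ -2.770) ≈ 0.0044
Since p ≈ 0.0044 < α = 0.1, reject H0; the data support H1.

-2.770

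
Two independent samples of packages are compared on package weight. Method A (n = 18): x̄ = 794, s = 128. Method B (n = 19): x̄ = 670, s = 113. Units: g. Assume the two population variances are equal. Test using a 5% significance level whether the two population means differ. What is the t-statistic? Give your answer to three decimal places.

Let group 1 = method A, group 2 = method B. H0: μ_1 = μ_2; H1: μ_1 ≠ μ_2 (two-sample pooled-variance t-test, two-sided).
s_p² = [(18−1)·128² + (19−1)·113²]/(18+19−2) = 14524.9
t = (794 − 670)/√[14524.9·(1/18 + 1/19)] = 3.128
df = n₁ + n₂ − 2 = 35
Two-sided p-value ≈ 0.0035
Since p ≈ 0.0035 < α = 0.05, reject H0; the data support H1.

3.128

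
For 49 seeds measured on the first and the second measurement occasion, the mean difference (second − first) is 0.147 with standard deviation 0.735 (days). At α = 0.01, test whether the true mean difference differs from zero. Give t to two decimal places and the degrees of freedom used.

t = 1.40, df = 48

H0: μ_d = 0; H1: μ_d ≠ 0 (paired t-test on the differences, two-sided).
t = d̄/(s_d/√n) = 0.147/(0.735/√49) = 1.40
df = n − 1 = 48
Two-sided p-value ≈ 0.168
Since p ≈ 0.168 > α = 0.01, fail to reject H0; the evidence is not statistically significant.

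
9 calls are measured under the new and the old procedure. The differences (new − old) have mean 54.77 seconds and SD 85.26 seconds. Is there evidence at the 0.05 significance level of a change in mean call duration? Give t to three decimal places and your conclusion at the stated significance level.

H0: μ_d = 0; H1: μ_d ≠ 0 (paired t-test on the differences, two-sided).
t = d̄/(s_d/√n) = 54.77/(85.26/√9) = 1.927
df = n − 1 = 8
Two-sided p-value ≈ 0.0901
Since p ≈ 0.0901 > α = 0.05, fail to reject H0; the evidence is not statistically significant.

t = 1.927; fail to reject H0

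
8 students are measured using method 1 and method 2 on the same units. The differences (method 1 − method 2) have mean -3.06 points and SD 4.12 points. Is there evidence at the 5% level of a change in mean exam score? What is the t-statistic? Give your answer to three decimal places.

H0: μ_d = 0; H1: μ_d ≠ 0 (paired t-test on the differences, two-sided).
t = d̄/(s_d/√n) = -3.06/(4.12/√8) = -2.101
df = n − 1 = 7
Two-sided p-value ≈ 0.074
Since p ≈ 0.074 > α = 0.05, fail to reject H0; the evidence is not statistically significant.

-2.101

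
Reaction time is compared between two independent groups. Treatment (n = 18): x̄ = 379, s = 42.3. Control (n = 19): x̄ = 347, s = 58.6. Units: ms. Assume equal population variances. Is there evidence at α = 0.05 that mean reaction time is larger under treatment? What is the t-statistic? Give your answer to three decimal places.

1.895

Let group 1 = treatment, group 2 = control. H0: μ_1 = μ_2; H1: μ_1 > μ_2 (two-sample pooled-variance t-test, right-tailed).
s_p² = [(18−1)·42.3² + (19−1)·58.6²]/(18+19−2) = 2635.12
t = (379 − 347)/√[2635.12·(1/18 + 1/19)] = 1.895
df = n₁ + n₂ − 2 = 35
p-value = P(T ≥ 1.895) ≈ 0.033
Since p ≈ 0.033 < α = 0.05, reject H0; the evidence is statistically significant.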